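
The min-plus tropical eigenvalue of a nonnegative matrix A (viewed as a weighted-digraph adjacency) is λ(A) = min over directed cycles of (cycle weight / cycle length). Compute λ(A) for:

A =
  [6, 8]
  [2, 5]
λ(A) = 5

Enumerate directed cycles and compute their means (weight / length). Sample:
  cycle 0 → 0: weight = 6, length = 1, mean = 6/1 ≈ 6.000
  cycle 1 → 1: weight = 5, length = 1, mean = 5/1 ≈ 5.000
  cycle 0 → 1 → 0: weight = 10, length = 2, mean = 10/2 ≈ 5.000
  cycle 1 → 0 → 1: weight = 10, length = 2, mean = 10/2 ≈ 5.000
Minimum mean = 5.000, attained e.g. along the cycle 1 → 1 with weight 5 and length 1. So λ(A) = 5/1 = 5.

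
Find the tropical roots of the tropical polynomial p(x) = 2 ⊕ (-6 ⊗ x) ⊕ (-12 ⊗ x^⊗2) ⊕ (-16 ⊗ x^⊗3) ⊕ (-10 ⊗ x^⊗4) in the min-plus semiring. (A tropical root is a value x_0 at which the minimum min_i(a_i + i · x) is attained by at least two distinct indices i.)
Roots: {-6, 4, 6, 8}

Each tropical root is a break point of the lower envelope of the lines y = a_i + i · x (there are 5 lines, with slopes 0, 1, ..., 4). Only the lines that attain the minimum somewhere contribute to roots; other lines are dominated. Here the surviving (envelope) indices are i = 4, i = 3, i = 2, i = 1, i = 0.
Intersections between consecutive envelope lines give the roots: for adjacent envelope indices i < j the intersection is x = (a_i − a_j) / (j − i). Reading off the sorted break points: {-6, 4, 6, 8}.
Verification: at each break x_0, at least two indices attain the minimum of min_i(a_i + i · x_0).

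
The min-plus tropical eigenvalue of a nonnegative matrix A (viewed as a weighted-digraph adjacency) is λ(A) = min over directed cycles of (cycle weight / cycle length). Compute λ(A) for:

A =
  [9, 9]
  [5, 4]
λ(A) = 4

Enumerate directed cycles and compute their means (weight / length). Sample:
  cycle 0 → 0: weight = 9, length = 1, mean = 9/1 ≈ 9.000
  cycle 1 → 1: weight = 4, length = 1, mean = 4/1 ≈ 4.000
  cycle 0 → 1 → 0: weight = 14, length = 2, mean = 14/2 ≈ 7.000
  cycle 1 → 0 → 1: weight = 14, length = 2, mean = 14/2 ≈ 7.000
Minimum mean = 4.000, attained e.g. along the cycle 1 → 1 with weight 4 and length 1. So λ(A) = 4/1 = 4.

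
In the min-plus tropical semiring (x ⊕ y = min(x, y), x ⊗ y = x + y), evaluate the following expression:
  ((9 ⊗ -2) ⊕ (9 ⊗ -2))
((9 ⊗ -2) ⊕ (9 ⊗ -2)) = 7

Expand innermost to outermost. Recall ⊕ takes the minimum of its arguments and ⊗ takes their sum. Working out the expression ((9 ⊗ -2) ⊕ (9 ⊗ -2)) gives 7.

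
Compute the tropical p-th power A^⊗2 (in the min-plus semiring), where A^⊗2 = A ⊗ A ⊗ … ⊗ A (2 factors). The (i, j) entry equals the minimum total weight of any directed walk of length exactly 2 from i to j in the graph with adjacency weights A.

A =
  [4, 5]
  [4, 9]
A^⊗2 =
  [8, 9]
  [8, 9]

Each entry (A^⊗2)_ij equals the minimum over all length-2 walks i = v_0 → v_1 → … → v_2 = j of Σ_t A[v_t][v_{t+1}]. For example, for (i, j) = (0, 1) we minimise over 2 possible intermediate vertex sequences; the minimum is 9, attained along the walk 0 → 0 → 1.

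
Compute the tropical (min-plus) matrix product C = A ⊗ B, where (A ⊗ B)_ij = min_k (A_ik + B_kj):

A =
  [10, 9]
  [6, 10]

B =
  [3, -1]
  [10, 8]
A ⊗ B =
  [13, 9]
  [9, 5]

Apply the min-plus product entry-by-entry:
  C[0][0] = min over k of (A[0][0] + B[0][0] = 10 + 3 = 13, A[0][1] + B[1][0] = 9 + 10 = 19) = 13 (attained at k = 0)
  C[0][1] = min over k of (A[0][0] + B[0][1] = 10 + -1 = 9, A[0][1] + B[1][1] = 9 + 8 = 17) = 9 (attained at k = 0)
  C[1][0] = min over k of (A[1][0] + B[0][0] = 6 + 3 = 9, A[1][1] + B[1][0] = 10 + 10 = 20) = 9 (attained at k = 0)
  C[1][1] = min over k of (A[1][0] + B[0][1] = 6 + -1 = 5, A[1][1] + B[1][1] = 10 + 8 = 18) = 5 (attained at k = 0)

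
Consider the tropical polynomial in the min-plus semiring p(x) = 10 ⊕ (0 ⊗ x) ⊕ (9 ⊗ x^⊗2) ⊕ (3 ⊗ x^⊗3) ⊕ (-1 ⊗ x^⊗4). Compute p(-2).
p(-2) = -9

A tropical monomial a ⊗ x^⊗i evaluates to a + i · x. Evaluating each term at x = -2:
  Term 0 contributes 10 + 0 · -2 = 10
  Term 1 contributes 0 + 1 · -2 = -2
  Term 2 contributes 9 + 2 · -2 = 5
  Term 3 contributes 3 + 3 · -2 = -3
  Term 4 contributes -1 + 4 · -2 = -9
p(-2) = ⊕ of these = min[10, -2, 5, -3, -9] = -9.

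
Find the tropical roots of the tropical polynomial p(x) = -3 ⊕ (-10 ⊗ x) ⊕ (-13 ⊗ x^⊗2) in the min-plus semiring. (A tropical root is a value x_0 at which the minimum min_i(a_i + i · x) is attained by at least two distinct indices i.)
Roots: {3, 7}

Each tropical root is a break point of the lower envelope of the lines y = a_i + i · x (there are 3 lines, with slopes 0, 1, ..., 2). Only the lines that attain the minimum somewhere contribute to roots; other lines are dominated. Here the surviving (envelope) indices are i = 2, i = 1, i = 0.
Intersections between consecutive envelope lines give the roots: for adjacent envelope indices i < j the intersection is x = (a_i − a_j) / (j − i). Reading off the sorted break points: {3, 7}.
Verification: at each break x_0, at least two indices attain the minimum of min_i(a_i + i · x_0).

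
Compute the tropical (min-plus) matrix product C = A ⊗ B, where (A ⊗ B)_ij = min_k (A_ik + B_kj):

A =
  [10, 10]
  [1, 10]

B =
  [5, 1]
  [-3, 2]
A ⊗ B =
  [7, 11]
  [6, 2]

Apply the min-plus product entry-by-entry:
  C[0][0] = min over k of (A[0][0] + B[0][0] = 10 + 5 = 15, A[0][1] + B[1][0] = 10 + -3 = 7) = 7 (attained at k = 1)
  C[0][1] = min over k of (A[0][0] + B[0][1] = 10 + 1 = 11, A[0][1] + B[1][1] = 10 + 2 = 12) = 11 (attained at k = 0)
  C[1][0] = min over k of (A[1][0] + B[0][0] = 1 + 5 = 6, A[1][1] + B[1][0] = 10 + -3 = 7) = 6 (attained at k = 0)
  C[1][1] = min over k of (A[1][0] + B[0][1] = 1 + 1 = 2, A[1][1] + B[1][1] = 10 + 2 = 12) = 2 (attained at k = 0)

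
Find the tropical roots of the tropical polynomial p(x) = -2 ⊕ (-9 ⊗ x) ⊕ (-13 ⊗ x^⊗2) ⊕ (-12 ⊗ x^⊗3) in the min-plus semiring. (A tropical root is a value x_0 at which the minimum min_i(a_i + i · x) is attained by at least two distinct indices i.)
Roots: {-1, 4, 7}

Each tropical root is a break point of the lower envelope of the lines y = a_i + i · x (there are 4 lines, with slopes 0, 1, ..., 3). Only the lines that attain the minimum somewhere contribute to roots; other lines are dominated. Here the surviving (envelope) indices are i = 3, i = 2, i = 1, i = 0.
Intersections between consecutive envelope lines give the roots: for adjacent envelope indices i < j the intersection is x = (a_i − a_j) / (j − i). Reading off the sorted break points: {-1, 4, 7}.
Verification: at each break x_0, at least two indices attain the minimum of min_i(a_i + i · x_0).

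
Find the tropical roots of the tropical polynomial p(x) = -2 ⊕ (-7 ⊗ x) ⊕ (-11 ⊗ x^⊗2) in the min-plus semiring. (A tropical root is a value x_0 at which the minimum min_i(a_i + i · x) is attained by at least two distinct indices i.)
Roots: {4, 5}

Each tropical root is a break point of the lower envelope of the lines y = a_i + i · x (there are 3 lines, with slopes 0, 1, ..., 2). Only the lines that attain the minimum somewhere contribute to roots; other lines are dominated. Here the surviving (envelope) indices are i = 2, i = 1, i = 0.
Intersections between consecutive envelope lines give the roots: for adjacent envelope indices i < j the intersection is x = (a_i − a_j) / (j − i). Reading off the sorted break points: {4, 5}.
Verification: at each break x_0, at least two indices attain the minimum of min_i(a_i + i · x_0).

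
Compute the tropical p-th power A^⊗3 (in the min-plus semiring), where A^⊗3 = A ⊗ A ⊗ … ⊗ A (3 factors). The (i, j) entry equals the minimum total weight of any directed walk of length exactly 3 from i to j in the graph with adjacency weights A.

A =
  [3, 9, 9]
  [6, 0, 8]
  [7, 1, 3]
A^⊗3 =
  [9, 9, 15]
  [6, 0, 8]
  [7, 1, 9]

Each entry (A^⊗3)_ij equals the minimum over all length-3 walks i = v_0 → v_1 → … → v_3 = j of Σ_t A[v_t][v_{t+1}]. For example, for (i, j) = (0, 2) we minimise over 9 possible intermediate vertex sequences; the minimum is 15, attained along the walk 0 → 0 → 0 → 2.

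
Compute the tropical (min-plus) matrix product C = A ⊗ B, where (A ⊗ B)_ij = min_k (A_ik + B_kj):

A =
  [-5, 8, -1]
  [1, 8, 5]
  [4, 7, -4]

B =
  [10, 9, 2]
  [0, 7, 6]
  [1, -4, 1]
A ⊗ B =
  [0, -5, -3]
  [6, 1, 3]
  [-3, -8, -3]

Apply the min-plus product entry-by-entry:
  C[0][0] = min over k of (A[0][0] + B[0][0] = -5 + 10 = 5, A[0][1] + B[1][0] = 8 + 0 = 8, A[0][2] + B[2][0] = -1 + 1 = 0) = 0 (attained at k = 2)
  C[0][1] = min over k of (A[0][0] + B[0][1] = -5 + 9 = 4, A[0][1] + B[1][1] = 8 + 7 = 15, A[0][2] + B[2][1] = -1 + -4 = -5) = -5 (attained at k = 2)
  C[0][2] = min over k of (A[0][0] + B[0][2] = -5 + 2 = -3, A[0][1] + B[1][2] = 8 + 6 = 14, A[0][2] + B[2][2] = -1 + 1 = 0) = -3 (attained at k = 0)
  C[1][0] = min over k of (A[1][0] + B[0][0] = 1 + 10 = 11, A[1][1] + B[1][0] = 8 + 0 = 8, A[1][2] + B[2][0] = 5 + 1 = 6) = 6 (attained at k = 2)
  C[1][1] = min over k of (A[1][0] + B[0][1] = 1 + 9 = 10, A[1][1] + B[1][1] = 8 + 7 = 15, A[1][2] + B[2][1] = 5 + -4 = 1) = 1 (attained at k = 2)
  C[1][2] = min over k of (A[1][0] + B[0][2] = 1 + 2 = 3, A[1][1] + B[1][2] = 8 + 6 = 14, A[1][2] + B[2][2] = 5 + 1 = 6) = 3 (attained at k = 0)
  C[2][0] = min over k of (A[2][0] + B[0][0] = 4 + 10 = 14, A[2][1] + B[1][0] = 7 + 0 = 7, A[2][2] + B[2][0] = -4 + 1 = -3) = -3 (attained at k = 2)
  C[2][1] = min over k of (A[2][0] + B[0][1] = 4 + 9 = 13, A[2][1] + B[1][1] = 7 + 7 = 14, A[2][2] + B[2][1] = -4 + -4 = -8) = -8 (attained at k = 2)
  C[2][2] = min over k of (A[2][0] + B[0][2] = 4 + 2 = 6, A[2][1] + B[1][2] = 7 + 6 = 13, A[2][2] + B[2][2] = -4 + 1 = -3) = -3 (attained at k = 2)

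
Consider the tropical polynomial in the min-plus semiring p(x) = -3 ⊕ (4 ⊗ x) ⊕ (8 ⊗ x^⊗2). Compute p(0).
p(0) = -3

A tropical monomial a ⊗ x^⊗i evaluates to a + i · x. Evaluating each term at x = 0:
  Term 0 contributes -3 + 0 · 0 = -3
  Term 1 contributes 4 + 1 · 0 = 4
  Term 2 contributes 8 + 2 · 0 = 8
p(0) = ⊕ of these = min[-3, 4, 8] = -3.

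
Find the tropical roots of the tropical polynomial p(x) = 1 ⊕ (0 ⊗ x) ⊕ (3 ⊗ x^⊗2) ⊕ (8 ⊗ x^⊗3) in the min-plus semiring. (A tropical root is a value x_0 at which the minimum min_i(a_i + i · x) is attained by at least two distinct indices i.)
Roots: {-5, -3, 1}

Each tropical root is a break point of the lower envelope of the lines y = a_i + i · x (there are 4 lines, with slopes 0, 1, ..., 3). Only the lines that attain the minimum somewhere contribute to roots; other lines are dominated. Here the surviving (envelope) indices are i = 3, i = 2, i = 1, i = 0.
Intersections between consecutive envelope lines give the roots: for adjacent envelope indices i < j the intersection is x = (a_i − a_j) / (j − i). Reading off the sorted break points: {-5, -3, 1}.
Verification: at each break x_0, at least two indices attain the minimum of min_i(a_i + i · x_0).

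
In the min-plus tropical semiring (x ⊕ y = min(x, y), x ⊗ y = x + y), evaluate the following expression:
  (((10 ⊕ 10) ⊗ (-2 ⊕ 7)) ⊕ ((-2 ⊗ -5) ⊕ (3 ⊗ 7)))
(((10 ⊕ 10) ⊗ (-2 ⊕ 7)) ⊕ ((-2 ⊗ -5) ⊕ (3 ⊗ 7))) = -7

Expand innermost to outermost. Recall ⊕ takes the minimum of its arguments and ⊗ takes their sum. Working out the expression (((10 ⊕ 10) ⊗ (-2 ⊕ 7)) ⊕ ((-2 ⊗ -5) ⊕ (3 ⊗ 7))) gives -7.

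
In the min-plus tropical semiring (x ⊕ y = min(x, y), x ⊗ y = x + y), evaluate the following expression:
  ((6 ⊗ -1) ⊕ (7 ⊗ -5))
((6 ⊗ -1) ⊕ (7 ⊗ -5)) = 2

Expand innermost to outermost. Recall ⊕ takes the minimum of its arguments and ⊗ takes their sum. Working out the expression ((6 ⊗ -1) ⊕ (7 ⊗ -5)) gives 2.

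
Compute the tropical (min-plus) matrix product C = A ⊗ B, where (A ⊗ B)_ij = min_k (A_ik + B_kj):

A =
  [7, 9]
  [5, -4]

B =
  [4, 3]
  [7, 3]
A ⊗ B =
  [11, 10]
  [3, -1]

Apply the min-plus product entry-by-entry:
  C[0][0] = min over k of (A[0][0] + B[0][0] = 7 + 4 = 11, A[0][1] + B[1][0] = 9 + 7 = 16) = 11 (attained at k = 0)
  C[0][1] = min over k of (A[0][0] + B[0][1] = 7 + 3 = 10, A[0][1] + B[1][1] = 9 + 3 = 12) = 10 (attained at k = 0)
  C[1][0] = min over k of (A[1][0] + B[0][0] = 5 + 4 = 9, A[1][1] + B[1][0] = -4 + 7 = 3) = 3 (attained at k = 1)
  C[1][1] = min over k of (A[1][0] + B[0][1] = 5 + 3 = 8, A[1][1] + B[1][1] = -4 + 3 = -1) = -1 (attained at k = 1)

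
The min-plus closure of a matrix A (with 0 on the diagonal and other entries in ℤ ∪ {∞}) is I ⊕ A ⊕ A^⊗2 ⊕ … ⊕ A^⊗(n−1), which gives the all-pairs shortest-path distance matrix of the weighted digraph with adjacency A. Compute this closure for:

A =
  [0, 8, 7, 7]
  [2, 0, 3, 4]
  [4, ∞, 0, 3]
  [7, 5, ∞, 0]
Closure =
  [0, 8, 7, 7]
  [2, 0, 3, 4]
  [4, 8, 0, 3]
  [7, 5, 8, 0]

This is the Floyd-Warshall all-pairs shortest-path computation. For each intermediate vertex k = 0, 1, …, 3, update dist[i][j] ← min(dist[i][j], dist[i][k] + dist[k][j]). The final matrix gives, for each (i, j), the minimum total weight of any directed path from i to j (possibly empty when i = j).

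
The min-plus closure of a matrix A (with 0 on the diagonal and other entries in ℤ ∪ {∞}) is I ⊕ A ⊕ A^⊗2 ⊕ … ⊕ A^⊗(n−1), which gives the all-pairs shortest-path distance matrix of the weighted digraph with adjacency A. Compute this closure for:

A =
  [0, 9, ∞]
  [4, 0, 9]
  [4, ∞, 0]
Closure =
  [0, 9, 18]
  [4, 0, 9]
  [4, 13, 0]

This is the Floyd-Warshall all-pairs shortest-path computation. For each intermediate vertex k = 0, 1, …, 2, update dist[i][j] ← min(dist[i][j], dist[i][k] + dist[k][j]). The final matrix gives, for each (i, j), the minimum total weight of any directed path from i to j (possibly empty when i = j).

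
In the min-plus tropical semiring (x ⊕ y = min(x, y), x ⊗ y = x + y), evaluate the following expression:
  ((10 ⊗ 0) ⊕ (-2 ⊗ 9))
((10 ⊗ 0) ⊕ (-2 ⊗ 9)) = 7

Expand innermost to outermost. Recall ⊕ takes the minimum of its arguments and ⊗ takes their sum. Working out the expression ((10 ⊗ 0) ⊕ (-2 ⊗ 9)) gives 7.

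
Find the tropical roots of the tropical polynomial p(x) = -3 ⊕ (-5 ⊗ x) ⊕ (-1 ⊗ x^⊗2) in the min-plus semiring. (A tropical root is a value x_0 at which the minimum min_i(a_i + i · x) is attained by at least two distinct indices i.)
Roots: {-4, 2}

Each tropical root is a break point of the lower envelope of the lines y = a_i + i · x (there are 3 lines, with slopes 0, 1, ..., 2). Only the lines that attain the minimum somewhere contribute to roots; other lines are dominated. Here the surviving (envelope) indices are i = 2, i = 1, i = 0.
Intersections between consecutive envelope lines give the roots: for adjacent envelope indices i < j the intersection is x = (a_i − a_j) / (j − i). Reading off the sorted break points: {-4, 2}.
Verification: at each break x_0, at least two indices attain the minimum of min_i(a_i + i · x_0).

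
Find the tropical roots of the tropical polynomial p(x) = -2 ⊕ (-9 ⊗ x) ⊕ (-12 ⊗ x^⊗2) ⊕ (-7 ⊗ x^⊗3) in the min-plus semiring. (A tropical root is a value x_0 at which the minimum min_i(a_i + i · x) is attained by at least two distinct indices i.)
Roots: {-5, 3, 7}

Each tropical root is a break point of the lower envelope of the lines y = a_i + i · x (there are 4 lines, with slopes 0, 1, ..., 3). Only the lines that attain the minimum somewhere contribute to roots; other lines are dominated. Here the surviving (envelope) indices are i = 3, i = 2, i = 1, i = 0.
Intersections between consecutive envelope lines give the roots: for adjacent envelope indices i < j the intersection is x = (a_i − a_j) / (j − i). Reading off the sorted break points: {-5, 3, 7}.
Verification: at each break x_0, at least two indices attain the minimum of min_i(a_i + i · x_0).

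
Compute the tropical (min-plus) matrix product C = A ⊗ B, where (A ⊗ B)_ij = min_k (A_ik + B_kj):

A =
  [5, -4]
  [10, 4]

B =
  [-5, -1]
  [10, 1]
A ⊗ B =
  [0, -3]
  [5, 5]

Apply the min-plus product entry-by-entry:
  C[0][0] = min over k of (A[0][0] + B[0][0] = 5 + -5 = 0, A[0][1] + B[1][0] = -4 + 10 = 6) = 0 (attained at k = 0)
  C[0][1] = min over k of (A[0][0] + B[0][1] = 5 + -1 = 4, A[0][1] + B[1][1] = -4 + 1 = -3) = -3 (attained at k = 1)
  C[1][0] = min over k of (A[1][0] + B[0][0] = 10 + -5 = 5, A[1][1] + B[1][0] = 4 + 10 = 14) = 5 (attained at k = 0)
  C[1][1] = min over k of (A[1][0] + B[0][1] = 10 + -1 = 9, A[1][1] + B[1][1] = 4 + 1 = 5) = 5 (attained at k = 1)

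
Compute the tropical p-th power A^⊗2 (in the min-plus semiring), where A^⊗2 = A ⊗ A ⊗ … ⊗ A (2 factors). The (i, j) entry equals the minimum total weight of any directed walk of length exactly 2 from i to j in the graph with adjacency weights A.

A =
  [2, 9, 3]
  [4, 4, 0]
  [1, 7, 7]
A^⊗2 =
  [4, 10, 5]
  [1, 7, 4]
  [3, 10, 4]

Each entry (A^⊗2)_ij equals the minimum over all length-2 walks i = v_0 → v_1 → … → v_2 = j of Σ_t A[v_t][v_{t+1}]. For example, for (i, j) = (0, 2) we minimise over 3 possible intermediate vertex sequences; the minimum is 5, attained along the walk 0 → 0 → 2.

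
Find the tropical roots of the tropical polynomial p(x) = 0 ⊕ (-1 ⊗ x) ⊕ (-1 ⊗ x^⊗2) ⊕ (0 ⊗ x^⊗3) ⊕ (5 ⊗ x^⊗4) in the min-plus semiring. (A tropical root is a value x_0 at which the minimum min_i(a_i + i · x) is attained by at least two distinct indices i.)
Roots: {-5, -1, 0, 1}

Each tropical root is a break point of the lower envelope of the lines y = a_i + i · x (there are 5 lines, with slopes 0, 1, ..., 4). Only the lines that attain the minimum somewhere contribute to roots; other lines are dominated. Here the surviving (envelope) indices are i = 4, i = 3, i = 2, i = 1, i = 0.
Intersections between consecutive envelope lines give the roots: for adjacent envelope indices i < j the intersection is x = (a_i − a_j) / (j − i). Reading off the sorted break points: {-5, -1, 0, 1}.
Verification: at each break x_0, at least two indices attain the minimum of min_i(a_i + i · x_0).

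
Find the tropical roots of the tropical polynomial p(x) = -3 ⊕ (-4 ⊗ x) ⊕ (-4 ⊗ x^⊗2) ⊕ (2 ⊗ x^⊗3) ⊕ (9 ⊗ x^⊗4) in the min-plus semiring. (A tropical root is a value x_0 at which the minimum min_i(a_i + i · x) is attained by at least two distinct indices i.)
Roots: {-7, -6, 0, 1}

Each tropical root is a break point of the lower envelope of the lines y = a_i + i · x (there are 5 lines, with slopes 0, 1, ..., 4). Only the lines that attain the minimum somewhere contribute to roots; other lines are dominated. Here the surviving (envelope) indices are i = 4, i = 3, i = 2, i = 1, i = 0.
Intersections between consecutive envelope lines give the roots: for adjacent envelope indices i < j the intersection is x = (a_i − a_j) / (j − i). Reading off the sorted break points: {-7, -6, 0, 1}.
Verification: at each break x_0, at least two indices attain the minimum of min_i(a_i + i · x_0).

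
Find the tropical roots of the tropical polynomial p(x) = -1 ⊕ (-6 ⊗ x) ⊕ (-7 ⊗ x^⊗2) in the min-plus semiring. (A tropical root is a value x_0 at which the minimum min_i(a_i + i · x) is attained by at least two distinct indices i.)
Roots: {1, 5}

Each tropical root is a break point of the lower envelope of the lines y = a_i + i · x (there are 3 lines, with slopes 0, 1, ..., 2). Only the lines that attain the minimum somewhere contribute to roots; other lines are dominated. Here the surviving (envelope) indices are i = 2, i = 1, i = 0.
Intersections between consecutive envelope lines give the roots: for adjacent envelope indices i < j the intersection is x = (a_i − a_j) / (j − i). Reading off the sorted break points: {1, 5}.
Verification: at each break x_0, at least two indices attain the minimum of min_i(a_i + i · x_0).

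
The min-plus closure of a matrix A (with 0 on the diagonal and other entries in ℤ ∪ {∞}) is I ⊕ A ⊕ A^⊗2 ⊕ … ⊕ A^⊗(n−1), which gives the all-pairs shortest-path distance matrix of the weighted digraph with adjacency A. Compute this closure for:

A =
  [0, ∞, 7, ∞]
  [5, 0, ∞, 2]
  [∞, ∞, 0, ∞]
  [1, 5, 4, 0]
Closure =
  [0, ∞, 7, ∞]
  [3, 0, 6, 2]
  [∞, ∞, 0, ∞]
  [1, 5, 4, 0]

This is the Floyd-Warshall all-pairs shortest-path computation. For each intermediate vertex k = 0, 1, …, 3, update dist[i][j] ← min(dist[i][j], dist[i][k] + dist[k][j]). The final matrix gives, for each (i, j), the minimum total weight of any directed path from i to j (possibly empty when i = j).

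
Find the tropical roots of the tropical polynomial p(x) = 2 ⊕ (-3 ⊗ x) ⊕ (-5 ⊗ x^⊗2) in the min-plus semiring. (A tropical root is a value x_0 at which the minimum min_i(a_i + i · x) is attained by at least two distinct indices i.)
Roots: {2, 5}

Each tropical root is a break point of the lower envelope of the lines y = a_i + i · x (there are 3 lines, with slopes 0, 1, ..., 2). Only the lines that attain the minimum somewhere contribute to roots; other lines are dominated. Here the surviving (envelope) indices are i = 2, i = 1, i = 0.
Intersections between consecutive envelope lines give the roots: for adjacent envelope indices i < j the intersection is x = (a_i − a_j) / (j − i). Reading off the sorted break points: {2, 5}.
Verification: at each break x_0, at least two indices attain the minimum of min_i(a_i + i · x_0).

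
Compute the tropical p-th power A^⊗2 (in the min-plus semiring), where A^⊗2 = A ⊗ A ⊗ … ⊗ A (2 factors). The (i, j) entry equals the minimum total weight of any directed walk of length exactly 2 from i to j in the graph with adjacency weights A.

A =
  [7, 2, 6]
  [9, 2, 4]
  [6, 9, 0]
A^⊗2 =
  [11, 4, 6]
  [10, 4, 4]
  [6, 8, 0]

Each entry (A^⊗2)_ij equals the minimum over all length-2 walks i = v_0 → v_1 → … → v_2 = j of Σ_t A[v_t][v_{t+1}]. For example, for (i, j) = (0, 2) we minimise over 3 possible intermediate vertex sequences; the minimum is 6, attained along the walk 0 → 1 → 2.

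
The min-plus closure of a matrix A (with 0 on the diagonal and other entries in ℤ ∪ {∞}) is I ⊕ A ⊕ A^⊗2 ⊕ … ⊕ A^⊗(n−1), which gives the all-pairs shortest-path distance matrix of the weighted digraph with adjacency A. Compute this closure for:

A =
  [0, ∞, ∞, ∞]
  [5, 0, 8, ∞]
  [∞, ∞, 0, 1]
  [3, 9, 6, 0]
Closure =
  [0, ∞, ∞, ∞]
  [5, 0, 8, 9]
  [4, 10, 0, 1]
  [3, 9, 6, 0]

This is the Floyd-Warshall all-pairs shortest-path computation. For each intermediate vertex k = 0, 1, …, 3, update dist[i][j] ← min(dist[i][j], dist[i][k] + dist[k][j]). The final matrix gives, for each (i, j), the minimum total weight of any directed path from i to j (possibly empty when i = j).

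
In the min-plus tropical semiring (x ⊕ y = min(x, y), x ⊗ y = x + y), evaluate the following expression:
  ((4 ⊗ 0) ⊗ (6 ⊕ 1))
((4 ⊗ 0) ⊗ (6 ⊕ 1)) = 5

Expand innermost to outermost. Recall ⊕ takes the minimum of its arguments and ⊗ takes their sum. Working out the expression ((4 ⊗ 0) ⊗ (6 ⊕ 1)) gives 5.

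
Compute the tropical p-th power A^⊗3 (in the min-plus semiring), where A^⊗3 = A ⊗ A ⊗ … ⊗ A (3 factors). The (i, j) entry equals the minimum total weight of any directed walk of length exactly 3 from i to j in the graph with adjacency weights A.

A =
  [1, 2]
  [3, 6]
A^⊗3 =
  [3, 4]
  [5, 6]

Each entry (A^⊗3)_ij equals the minimum over all length-3 walks i = v_0 → v_1 → … → v_3 = j of Σ_t A[v_t][v_{t+1}]. For example, for (i, j) = (0, 1) we minimise over 4 possible intermediate vertex sequences; the minimum is 4, attained along the walk 0 → 0 → 0 → 1.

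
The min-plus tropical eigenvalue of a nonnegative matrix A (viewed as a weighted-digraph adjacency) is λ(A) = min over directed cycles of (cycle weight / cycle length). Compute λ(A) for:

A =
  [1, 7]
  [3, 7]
λ(A) = 1

Enumerate directed cycles and compute their means (weight / length). Sample:
  cycle 0 → 0: weight = 1, length = 1, mean = 1/1 ≈ 1.000
  cycle 1 → 1: weight = 7, length = 1, mean = 7/1 ≈ 7.000
  cycle 0 → 1 → 0: weight = 10, length = 2, mean = 10/2 ≈ 5.000
  cycle 1 → 0 → 1: weight = 10, length = 2, mean = 10/2 ≈ 5.000
Minimum mean = 1.000, attained e.g. along the cycle 0 → 0 with weight 1 and length 1. So λ(A) = 1/1 = 1.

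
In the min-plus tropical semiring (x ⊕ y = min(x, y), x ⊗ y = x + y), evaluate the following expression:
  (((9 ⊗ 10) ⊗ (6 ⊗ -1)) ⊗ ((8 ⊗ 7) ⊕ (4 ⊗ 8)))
(((9 ⊗ 10) ⊗ (6 ⊗ -1)) ⊗ ((8 ⊗ 7) ⊕ (4 ⊗ 8))) = 36

Expand innermost to outermost. Recall ⊕ takes the minimum of its arguments and ⊗ takes their sum. Working out the expression (((9 ⊗ 10) ⊗ (6 ⊗ -1)) ⊗ ((8 ⊗ 7) ⊕ (4 ⊗ 8))) gives 36.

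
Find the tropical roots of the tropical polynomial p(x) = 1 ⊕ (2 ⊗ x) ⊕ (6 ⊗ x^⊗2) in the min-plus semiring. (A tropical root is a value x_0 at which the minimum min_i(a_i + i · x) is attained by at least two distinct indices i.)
Roots: {-4, -1}

Each tropical root is a break point of the lower envelope of the lines y = a_i + i · x (there are 3 lines, with slopes 0, 1, ..., 2). Only the lines that attain the minimum somewhere contribute to roots; other lines are dominated. Here the surviving (envelope) indices are i = 2, i = 1, i = 0.
Intersections between consecutive envelope lines give the roots: for adjacent envelope indices i < j the intersection is x = (a_i − a_j) / (j − i). Reading off the sorted break points: {-4, -1}.
Verification: at each break x_0, at least two indices attain the minimum of min_i(a_i + i · x_0).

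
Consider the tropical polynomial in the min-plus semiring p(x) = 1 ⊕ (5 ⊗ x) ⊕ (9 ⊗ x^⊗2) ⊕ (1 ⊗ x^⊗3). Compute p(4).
p(4) = 1

A tropical monomial a ⊗ x^⊗i evaluates to a + i · x. Evaluating each term at x = 4:
  Term 0 contributes 1 + 0 · 4 = 1
  Term 1 contributes 5 + 1 · 4 = 9
  Term 2 contributes 9 + 2 · 4 = 17
  Term 3 contributes 1 + 3 · 4 = 13
p(4) = ⊕ of these = min[1, 9, 17, 13] = 1.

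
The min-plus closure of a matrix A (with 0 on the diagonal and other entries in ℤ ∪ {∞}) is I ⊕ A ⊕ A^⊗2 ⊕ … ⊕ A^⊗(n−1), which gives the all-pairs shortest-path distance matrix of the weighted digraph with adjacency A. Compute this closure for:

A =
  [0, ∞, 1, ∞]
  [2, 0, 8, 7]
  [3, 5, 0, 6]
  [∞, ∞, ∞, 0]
Closure =
  [0, 6, 1, 7]
  [2, 0, 3, 7]
  [3, 5, 0, 6]
  [∞, ∞, ∞, 0]

This is the Floyd-Warshall all-pairs shortest-path computation. For each intermediate vertex k = 0, 1, …, 3, update dist[i][j] ← min(dist[i][j], dist[i][k] + dist[k][j]). The final matrix gives, for each (i, j), the minimum total weight of any directed path from i to j (possibly empty when i = j).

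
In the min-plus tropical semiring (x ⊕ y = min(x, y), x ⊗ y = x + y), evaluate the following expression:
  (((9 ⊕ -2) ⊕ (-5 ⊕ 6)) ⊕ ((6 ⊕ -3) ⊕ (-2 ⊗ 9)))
(((9 ⊕ -2) ⊕ (-5 ⊕ 6)) ⊕ ((6 ⊕ -3) ⊕ (-2 ⊗ 9))) = -5

Expand innermost to outermost. Recall ⊕ takes the minimum of its arguments and ⊗ takes their sum. Working out the expression (((9 ⊕ -2) ⊕ (-5 ⊕ 6)) ⊕ ((6 ⊕ -3) ⊕ (-2 ⊗ 9))) gives -5.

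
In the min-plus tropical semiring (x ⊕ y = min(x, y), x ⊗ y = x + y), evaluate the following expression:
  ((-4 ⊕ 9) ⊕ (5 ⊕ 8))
((-4 ⊕ 9) ⊕ (5 ⊕ 8)) = -4

Expand innermost to outermost. Recall ⊕ takes the minimum of its arguments and ⊗ takes their sum. Working out the expression ((-4 ⊕ 9) ⊕ (5 ⊕ 8)) gives -4.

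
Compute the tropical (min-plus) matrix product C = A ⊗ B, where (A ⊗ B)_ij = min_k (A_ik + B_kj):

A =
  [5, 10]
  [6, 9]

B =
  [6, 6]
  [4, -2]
A ⊗ B =
  [11, 8]
  [12, 7]

Apply the min-plus product entry-by-entry:
  C[0][0] = min over k of (A[0][0] + B[0][0] = 5 + 6 = 11, A[0][1] + B[1][0] = 10 + 4 = 14) = 11 (attained at k = 0)
  C[0][1] = min over k of (A[0][0] + B[0][1] = 5 + 6 = 11, A[0][1] + B[1][1] = 10 + -2 = 8) = 8 (attained at k = 1)
  C[1][0] = min over k of (A[1][0] + B[0][0] = 6 + 6 = 12, A[1][1] + B[1][0] = 9 + 4 = 13) = 12 (attained at k = 0)
  C[1][1] = min over k of (A[1][0] + B[0][1] = 6 + 6 = 12, A[1][1] + B[1][1] = 9 + -2 = 7) = 7 (attained at k = 1)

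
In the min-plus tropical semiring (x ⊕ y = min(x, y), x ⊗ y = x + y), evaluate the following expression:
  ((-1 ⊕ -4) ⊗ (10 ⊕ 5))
((-1 ⊕ -4) ⊗ (10 ⊕ 5)) = 1

Expand innermost to outermost. Recall ⊕ takes the minimum of its arguments and ⊗ takes their sum. Working out the expression ((-1 ⊕ -4) ⊗ (10 ⊕ 5)) gives 1.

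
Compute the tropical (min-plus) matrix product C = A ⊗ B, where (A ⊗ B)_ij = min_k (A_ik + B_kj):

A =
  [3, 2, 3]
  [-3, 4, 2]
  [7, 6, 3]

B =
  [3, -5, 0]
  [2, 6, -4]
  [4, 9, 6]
A ⊗ B =
  [4, -2, -2]
  [0, -8, -3]
  [7, 2, 2]

Apply the min-plus product entry-by-entry:
  C[0][0] = min over k of (A[0][0] + B[0][0] = 3 + 3 = 6, A[0][1] + B[1][0] = 2 + 2 = 4, A[0][2] + B[2][0] = 3 + 4 = 7) = 4 (attained at k = 1)
  C[0][1] = min over k of (A[0][0] + B[0][1] = 3 + -5 = -2, A[0][1] + B[1][1] = 2 + 6 = 8, A[0][2] + B[2][1] = 3 + 9 = 12) = -2 (attained at k = 0)
  C[0][2] = min over k of (A[0][0] + B[0][2] = 3 + 0 = 3, A[0][1] + B[1][2] = 2 + -4 = -2, A[0][2] + B[2][2] = 3 + 6 = 9) = -2 (attained at k = 1)
  C[1][0] = min over k of (A[1][0] + B[0][0] = -3 + 3 = 0, A[1][1] + B[1][0] = 4 + 2 = 6, A[1][2] + B[2][0] = 2 + 4 = 6) = 0 (attained at k = 0)
  C[1][1] = min over k of (A[1][0] + B[0][1] = -3 + -5 = -8, A[1][1] + B[1][1] = 4 + 6 = 10, A[1][2] + B[2][1] = 2 + 9 = 11) = -8 (attained at k = 0)
  C[1][2] = min over k of (A[1][0] + B[0][2] = -3 + 0 = -3, A[1][1] + B[1][2] = 4 + -4 = 0, A[1][2] + B[2][2] = 2 + 6 = 8) = -3 (attained at k = 0)
  C[2][0] = min over k of (A[2][0] + B[0][0] = 7 + 3 = 10, A[2][1] + B[1][0] = 6 + 2 = 8, A[2][2] + B[2][0] = 3 + 4 = 7) = 7 (attained at k = 2)
  C[2][1] = min over k of (A[2][0] + B[0][1] = 7 + -5 = 2, A[2][1] + B[1][1] = 6 + 6 = 12, A[2][2] + B[2][1] = 3 + 9 = 12) = 2 (attained at k = 0)
  C[2][2] = min over k of (A[2][0] + B[0][2] = 7 + 0 = 7, A[2][1] + B[1][2] = 6 + -4 = 2, A[2][2] + B[2][2] = 3 + 6 = 9) = 2 (attained at k = 1)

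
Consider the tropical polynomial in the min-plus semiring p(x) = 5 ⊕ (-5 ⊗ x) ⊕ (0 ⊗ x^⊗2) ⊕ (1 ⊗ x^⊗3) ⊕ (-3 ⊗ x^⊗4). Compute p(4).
p(4) = -1

A tropical monomial a ⊗ x^⊗i evaluates to a + i · x. Evaluating each term at x = 4:
  Term 0 contributes 5 + 0 · 4 = 5
  Term 1 contributes -5 + 1 · 4 = -1
  Term 2 contributes 0 + 2 · 4 = 8
  Term 3 contributes 1 + 3 · 4 = 13
  Term 4 contributes -3 + 4 · 4 = 13
p(4) = ⊕ of these = min[5, -1, 8, 13, 13] = -1.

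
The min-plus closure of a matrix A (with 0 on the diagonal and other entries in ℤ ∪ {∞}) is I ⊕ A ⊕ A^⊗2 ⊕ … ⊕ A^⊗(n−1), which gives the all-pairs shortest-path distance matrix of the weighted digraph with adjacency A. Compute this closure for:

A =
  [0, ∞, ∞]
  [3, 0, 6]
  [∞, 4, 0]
Closure =
  [0, ∞, ∞]
  [3, 0, 6]
  [7, 4, 0]

This is the Floyd-Warshall all-pairs shortest-path computation. For each intermediate vertex k = 0, 1, …, 2, update dist[i][j] ← min(dist[i][j], dist[i][k] + dist[k][j]). The final matrix gives, for each (i, j), the minimum total weight of any directed path from i to j (possibly empty when i = j).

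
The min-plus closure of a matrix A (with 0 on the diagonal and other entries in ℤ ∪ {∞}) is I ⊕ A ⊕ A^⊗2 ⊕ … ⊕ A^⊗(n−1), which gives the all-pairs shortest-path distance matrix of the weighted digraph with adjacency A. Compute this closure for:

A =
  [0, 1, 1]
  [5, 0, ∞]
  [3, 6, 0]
Closure =
  [0, 1, 1]
  [5, 0, 6]
  [3, 4, 0]

This is the Floyd-Warshall all-pairs shortest-path computation. For each intermediate vertex k = 0, 1, …, 2, update dist[i][j] ← min(dist[i][j], dist[i][k] + dist[k][j]). The final matrix gives, for each (i, j), the minimum total weight of any directed path from i to j (possibly empty when i = j).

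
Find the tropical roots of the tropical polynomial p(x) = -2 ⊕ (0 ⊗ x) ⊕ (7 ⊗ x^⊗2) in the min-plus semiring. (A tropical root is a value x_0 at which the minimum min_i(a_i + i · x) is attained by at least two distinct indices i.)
Roots: {-7, -2}

Each tropical root is a break point of the lower envelope of the lines y = a_i + i · x (there are 3 lines, with slopes 0, 1, ..., 2). Only the lines that attain the minimum somewhere contribute to roots; other lines are dominated. Here the surviving (envelope) indices are i = 2, i = 1, i = 0.
Intersections between consecutive envelope lines give the roots: for adjacent envelope indices i < j the intersection is x = (a_i − a_j) / (j − i). Reading off the sorted break points: {-7, -2}.
Verification: at each break x_0, at least two indices attain the minimum of min_i(a_i + i · x_0).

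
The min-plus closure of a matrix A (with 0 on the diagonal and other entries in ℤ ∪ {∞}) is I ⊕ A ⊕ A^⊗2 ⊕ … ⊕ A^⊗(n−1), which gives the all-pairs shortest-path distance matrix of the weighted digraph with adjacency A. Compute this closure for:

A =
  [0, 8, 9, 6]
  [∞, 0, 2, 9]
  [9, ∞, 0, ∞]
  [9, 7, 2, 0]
Closure =
  [0, 8, 8, 6]
  [11, 0, 2, 9]
  [9, 17, 0, 15]
  [9, 7, 2, 0]

This is the Floyd-Warshall all-pairs shortest-path computation. For each intermediate vertex k = 0, 1, …, 3, update dist[i][j] ← min(dist[i][j], dist[i][k] + dist[k][j]). The final matrix gives, for each (i, j), the minimum total weight of any directed path from i to j (possibly empty when i = j).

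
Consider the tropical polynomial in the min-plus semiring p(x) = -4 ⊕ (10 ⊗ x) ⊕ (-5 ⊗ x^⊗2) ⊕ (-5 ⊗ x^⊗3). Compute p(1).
p(1) = -4

A tropical monomial a ⊗ x^⊗i evaluates to a + i · x. Evaluating each term at x = 1:
  Term 0 contributes -4 + 0 · 1 = -4
  Term 1 contributes 10 + 1 · 1 = 11
  Term 2 contributes -5 + 2 · 1 = -3
  Term 3 contributes -5 + 3 · 1 = -2
p(1) = ⊕ of these = min[-4, 11, -3, -2] = -4.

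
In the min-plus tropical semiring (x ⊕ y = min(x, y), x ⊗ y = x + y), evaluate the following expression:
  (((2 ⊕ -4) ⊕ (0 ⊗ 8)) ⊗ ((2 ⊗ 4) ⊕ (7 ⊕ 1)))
(((2 ⊕ -4) ⊕ (0 ⊗ 8)) ⊗ ((2 ⊗ 4) ⊕ (7 ⊕ 1))) = -3

Expand innermost to outermost. Recall ⊕ takes the minimum of its arguments and ⊗ takes their sum. Working out the expression (((2 ⊕ -4) ⊕ (0 ⊗ 8)) ⊗ ((2 ⊗ 4) ⊕ (7 ⊕ 1))) gives -3.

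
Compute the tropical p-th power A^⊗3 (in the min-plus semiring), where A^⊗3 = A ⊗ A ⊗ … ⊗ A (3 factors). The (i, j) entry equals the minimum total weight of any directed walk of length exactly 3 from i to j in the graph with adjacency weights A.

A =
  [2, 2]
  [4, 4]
A^⊗3 =
  [6, 6]
  [8, 8]

Each entry (A^⊗3)_ij equals the minimum over all length-3 walks i = v_0 → v_1 → … → v_3 = j of Σ_t A[v_t][v_{t+1}]. For example, for (i, j) = (0, 1) we minimise over 4 possible intermediate vertex sequences; the minimum is 6, attained along the walk 0 → 0 → 0 → 1.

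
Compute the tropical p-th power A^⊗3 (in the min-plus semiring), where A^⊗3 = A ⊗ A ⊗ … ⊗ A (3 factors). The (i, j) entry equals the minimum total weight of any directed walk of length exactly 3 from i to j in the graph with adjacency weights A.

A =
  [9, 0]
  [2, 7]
A^⊗3 =
  [9, 2]
  [4, 9]

Each entry (A^⊗3)_ij equals the minimum over all length-3 walks i = v_0 → v_1 → … → v_3 = j of Σ_t A[v_t][v_{t+1}]. For example, for (i, j) = (0, 1) we minimise over 4 possible intermediate vertex sequences; the minimum is 2, attained along the walk 0 → 1 → 0 → 1.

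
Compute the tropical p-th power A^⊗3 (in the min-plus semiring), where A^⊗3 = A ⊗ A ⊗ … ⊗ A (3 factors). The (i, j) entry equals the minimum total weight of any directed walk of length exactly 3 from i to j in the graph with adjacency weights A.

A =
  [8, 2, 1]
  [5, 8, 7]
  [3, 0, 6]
A^⊗3 =
  [6, 6, 5]
  [9, 6, 11]
  [7, 4, 6]

Each entry (A^⊗3)_ij equals the minimum over all length-3 walks i = v_0 → v_1 → … → v_3 = j of Σ_t A[v_t][v_{t+1}]. For example, for (i, j) = (0, 2) we minimise over 9 possible intermediate vertex sequences; the minimum is 5, attained along the walk 0 → 2 → 0 → 2.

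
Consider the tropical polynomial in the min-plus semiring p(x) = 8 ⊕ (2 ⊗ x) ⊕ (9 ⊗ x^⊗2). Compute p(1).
p(1) = 3

A tropical monomial a ⊗ x^⊗i evaluates to a + i · x. Evaluating each term at x = 1:
  Term 0 contributes 8 + 0 · 1 = 8
  Term 1 contributes 2 + 1 · 1 = 3
  Term 2 contributes 9 + 2 · 1 = 11
p(1) = ⊕ of these = min[8, 3, 11] = 3.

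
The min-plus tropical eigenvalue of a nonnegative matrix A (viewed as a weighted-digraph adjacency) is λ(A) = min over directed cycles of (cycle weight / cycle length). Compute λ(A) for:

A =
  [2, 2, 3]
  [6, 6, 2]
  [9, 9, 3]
λ(A) = 2

Enumerate directed cycles and compute their means (weight / length). Sample:
  cycle 0 → 0: weight = 2, length = 1, mean = 2/1 ≈ 2.000
  cycle 1 → 1: weight = 6, length = 1, mean = 6/1 ≈ 6.000
  cycle 2 → 2: weight = 3, length = 1, mean = 3/1 ≈ 3.000
  cycle 0 → 1 → 0: weight = 8, length = 2, mean = 8/2 ≈ 4.000
  cycle 0 → 2 → 0: weight = 12, length = 2, mean = 12/2 ≈ 6.000
  cycle 1 → 0 → 1: weight = 8, length = 2, mean = 8/2 ≈ 4.000
Minimum mean = 2.000, attained e.g. along the cycle 0 → 0 with weight 2 and length 1. So λ(A) = 2/1 = 2.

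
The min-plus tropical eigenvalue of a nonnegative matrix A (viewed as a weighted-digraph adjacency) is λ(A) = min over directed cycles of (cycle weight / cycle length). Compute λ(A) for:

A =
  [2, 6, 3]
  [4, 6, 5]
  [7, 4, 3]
λ(A) = 2

Enumerate directed cycles and compute their means (weight / length). Sample:
  cycle 0 → 0: weight = 2, length = 1, mean = 2/1 ≈ 2.000
  cycle 1 → 1: weight = 6, length = 1, mean = 6/1 ≈ 6.000
  cycle 2 → 2: weight = 3, length = 1, mean = 3/1 ≈ 3.000
  cycle 0 → 1 → 0: weight = 10, length = 2, mean = 10/2 ≈ 5.000
  cycle 0 → 2 → 0: weight = 10, length = 2, mean = 10/2 ≈ 5.000
  cycle 1 → 0 → 1: weight = 10, length = 2, mean = 10/2 ≈ 5.000
Minimum mean = 2.000, attained e.g. along the cycle 0 → 0 with weight 2 and length 1. So λ(A) = 2/1 = 2.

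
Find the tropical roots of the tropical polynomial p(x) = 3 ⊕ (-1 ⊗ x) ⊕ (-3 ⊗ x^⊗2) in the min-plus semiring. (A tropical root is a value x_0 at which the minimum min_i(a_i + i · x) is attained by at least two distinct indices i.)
Roots: {2, 4}

Each tropical root is a break point of the lower envelope of the lines y = a_i + i · x (there are 3 lines, with slopes 0, 1, ..., 2). Only the lines that attain the minimum somewhere contribute to roots; other lines are dominated. Here the surviving (envelope) indices are i = 2, i = 1, i = 0.
Intersections between consecutive envelope lines give the roots: for adjacent envelope indices i < j the intersection is x = (a_i − a_j) / (j − i). Reading off the sorted break points: {2, 4}.
Verification: at each break x_0, at least two indices attain the minimum of min_i(a_i + i · x_0).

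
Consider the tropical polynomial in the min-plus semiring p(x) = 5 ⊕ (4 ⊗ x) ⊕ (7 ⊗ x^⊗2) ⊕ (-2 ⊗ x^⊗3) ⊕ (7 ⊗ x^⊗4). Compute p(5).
p(5) = 5

A tropical monomial a ⊗ x^⊗i evaluates to a + i · x. Evaluating each term at x = 5:
  Term 0 contributes 5 + 0 · 5 = 5
  Term 1 contributes 4 + 1 · 5 = 9
  Term 2 contributes 7 + 2 · 5 = 17
  Term 3 contributes -2 + 3 · 5 = 13
  Term 4 contributes 7 + 4 · 5 = 27
p(5) = ⊕ of these = min[5, 9, 17, 13, 27] = 5.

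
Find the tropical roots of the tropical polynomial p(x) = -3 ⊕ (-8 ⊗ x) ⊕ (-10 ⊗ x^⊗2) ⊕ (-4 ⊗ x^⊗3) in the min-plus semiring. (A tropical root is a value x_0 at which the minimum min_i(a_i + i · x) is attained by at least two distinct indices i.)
Roots: {-6, 2, 5}

Each tropical root is a break point of the lower envelope of the lines y = a_i + i · x (there are 4 lines, with slopes 0, 1, ..., 3). Only the lines that attain the minimum somewhere contribute to roots; other lines are dominated. Here the surviving (envelope) indices are i = 3, i = 2, i = 1, i = 0.
Intersections between consecutive envelope lines give the roots: for adjacent envelope indices i < j the intersection is x = (a_i − a_j) / (j − i). Reading off the sorted break points: {-6, 2, 5}.
Verification: at each break x_0, at least two indices attain the minimum of min_i(a_i + i · x_0).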